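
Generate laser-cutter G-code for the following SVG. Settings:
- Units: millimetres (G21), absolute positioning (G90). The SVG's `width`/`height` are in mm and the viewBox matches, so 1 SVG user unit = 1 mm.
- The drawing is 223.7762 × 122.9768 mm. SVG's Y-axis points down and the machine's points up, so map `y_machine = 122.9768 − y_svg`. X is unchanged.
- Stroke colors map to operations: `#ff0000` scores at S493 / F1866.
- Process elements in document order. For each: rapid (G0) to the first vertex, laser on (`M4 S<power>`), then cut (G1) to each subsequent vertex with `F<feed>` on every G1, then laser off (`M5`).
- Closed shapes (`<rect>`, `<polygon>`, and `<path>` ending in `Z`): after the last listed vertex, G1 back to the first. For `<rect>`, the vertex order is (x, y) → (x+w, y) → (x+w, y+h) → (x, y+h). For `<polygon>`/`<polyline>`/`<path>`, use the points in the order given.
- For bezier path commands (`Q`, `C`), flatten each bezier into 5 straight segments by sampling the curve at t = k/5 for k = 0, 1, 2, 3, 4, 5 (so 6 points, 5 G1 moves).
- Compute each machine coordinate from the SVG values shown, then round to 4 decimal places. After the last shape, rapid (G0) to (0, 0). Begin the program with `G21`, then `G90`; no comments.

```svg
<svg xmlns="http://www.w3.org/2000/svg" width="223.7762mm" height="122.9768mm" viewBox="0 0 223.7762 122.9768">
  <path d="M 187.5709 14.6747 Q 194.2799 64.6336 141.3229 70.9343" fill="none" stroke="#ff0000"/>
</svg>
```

G21
G90
G0 X187.5709 Y108.3021
M4 S493
G1 X187.8679 Y90.0649 F1866
G1 X183.3915 Y75.3203 F1866
G1 X174.1419 Y64.0684 F1866
G1 X160.1191 Y56.3091 F1866
G1 X141.3229 Y52.0425 F1866
M5
G0 X0.0000 Y0.0000

Since the viewBox matches the mm dimensions, user units are millimetres directly. The only transform is the Y-flip y_m = 122.9768 − y_svg.

Shape 1 is a quadratic bezier drawn with `<path>`. Its stroke #ff0000 means score at S493, F1866. After flipping Y the toolpath is (187.5709,108.3021) → (187.8679,90.0649) → (183.3915,75.3203) → (174.1419,64.0684) → (160.1191,56.3091) → (141.3229,52.0425).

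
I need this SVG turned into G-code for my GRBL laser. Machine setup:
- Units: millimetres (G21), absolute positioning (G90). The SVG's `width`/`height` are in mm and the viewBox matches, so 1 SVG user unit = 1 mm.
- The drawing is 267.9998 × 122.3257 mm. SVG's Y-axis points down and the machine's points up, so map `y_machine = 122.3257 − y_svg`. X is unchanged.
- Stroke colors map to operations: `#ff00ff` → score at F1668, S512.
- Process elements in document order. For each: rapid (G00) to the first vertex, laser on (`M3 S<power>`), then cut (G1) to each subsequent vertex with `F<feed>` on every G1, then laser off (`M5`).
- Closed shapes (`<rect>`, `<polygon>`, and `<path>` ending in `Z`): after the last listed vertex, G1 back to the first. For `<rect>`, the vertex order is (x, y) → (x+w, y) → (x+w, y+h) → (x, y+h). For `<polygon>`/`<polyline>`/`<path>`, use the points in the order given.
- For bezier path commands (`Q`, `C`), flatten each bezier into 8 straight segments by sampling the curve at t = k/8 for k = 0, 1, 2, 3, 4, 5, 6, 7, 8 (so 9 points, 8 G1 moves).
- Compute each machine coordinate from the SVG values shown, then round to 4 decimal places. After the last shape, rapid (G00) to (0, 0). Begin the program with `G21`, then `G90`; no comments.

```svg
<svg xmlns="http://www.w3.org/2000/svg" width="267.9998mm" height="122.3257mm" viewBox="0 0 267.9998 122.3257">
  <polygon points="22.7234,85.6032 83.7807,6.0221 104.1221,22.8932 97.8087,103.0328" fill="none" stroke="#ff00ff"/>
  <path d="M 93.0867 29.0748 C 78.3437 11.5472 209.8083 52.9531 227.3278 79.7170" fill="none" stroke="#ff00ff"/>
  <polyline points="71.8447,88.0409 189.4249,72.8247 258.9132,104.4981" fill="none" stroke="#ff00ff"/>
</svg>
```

G21
G90
G00 X22.7234 Y36.7225
M3 S512
G1 X83.7807 Y116.3036 F1668
G1 X104.1221 Y99.4325 F1668
G1 X97.8087 Y19.2929 F1668
G1 X22.7234 Y36.7225 F1668
M5
G00 X93.0867 Y93.2509
M3 S512
G1 X93.9034 Y97.2049 F1668
G1 X105.3785 Y96.4962 F1668
G1 X124.4632 Y91.9868 F1668
G1 X148.1088 Y84.5391 F1668
G1 X173.2668 Y75.0152 F1668
G1 X196.8884 Y64.2774 F1668
G1 X215.9249 Y53.1878 F1668
G1 X227.3278 Y42.6087 F1668
M5
G00 X71.8447 Y34.2848
M3 S512
G1 X189.4249 Y49.5010 F1668
G1 X258.9132 Y17.8276 F1668
M5
G00 X0.0000 Y0.0000

1 u = 1 mm; y_m = 122.3257 − y.

[1] `<polygon>` closed polygon, #ff00ff→score S512 F1668: (22.7234,36.7225) → (83.7807,116.3036) → (104.1221,99.4325) → (97.8087,19.2929) → (22.7234,36.7225) (closed)

[2] `<path>` cubic bezier, #ff00ff→score S512 F1668: (93.0867,93.2509) → (93.9034,97.2049) → (105.3785,96.4962) → (124.4632,91.9868) → (148.1088,84.5391) → (173.2668,75.0152) → (196.8884,64.2774) → (215.9249,53.1878) → (227.3278,42.6087)

[3] `<polyline>` open polyline, #ff00ff→score S512 F1668: (71.8447,34.2848) → (189.4249,49.5010) → (258.9132,17.8276)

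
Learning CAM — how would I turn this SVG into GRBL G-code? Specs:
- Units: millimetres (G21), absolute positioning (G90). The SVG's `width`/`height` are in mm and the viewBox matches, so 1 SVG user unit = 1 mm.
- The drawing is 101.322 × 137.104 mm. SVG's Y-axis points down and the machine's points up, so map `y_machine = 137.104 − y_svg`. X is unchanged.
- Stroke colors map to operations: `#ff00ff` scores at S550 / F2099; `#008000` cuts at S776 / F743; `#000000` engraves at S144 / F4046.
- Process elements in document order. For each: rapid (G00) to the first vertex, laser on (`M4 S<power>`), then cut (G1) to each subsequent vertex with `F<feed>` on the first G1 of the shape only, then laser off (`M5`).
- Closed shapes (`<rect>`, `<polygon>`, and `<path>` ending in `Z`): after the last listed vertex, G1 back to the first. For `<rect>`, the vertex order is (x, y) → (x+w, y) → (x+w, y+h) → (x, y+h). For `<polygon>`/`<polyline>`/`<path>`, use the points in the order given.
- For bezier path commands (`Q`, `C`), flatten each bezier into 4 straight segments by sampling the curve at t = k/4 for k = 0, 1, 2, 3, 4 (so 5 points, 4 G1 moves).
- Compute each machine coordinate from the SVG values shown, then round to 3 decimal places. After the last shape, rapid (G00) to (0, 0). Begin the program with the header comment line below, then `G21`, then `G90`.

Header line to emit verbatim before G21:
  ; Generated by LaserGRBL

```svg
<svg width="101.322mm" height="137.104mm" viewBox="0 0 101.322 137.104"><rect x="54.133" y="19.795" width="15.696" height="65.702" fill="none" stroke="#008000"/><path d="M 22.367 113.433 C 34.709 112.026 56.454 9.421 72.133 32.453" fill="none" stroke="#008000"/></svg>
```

; Generated by LaserGRBL
G21
G90
G00 X54.133 Y117.309
M4 S776
G1 X69.829 Y117.309 F743
G1 X69.829 Y51.607
G1 X54.133 Y51.607
G1 X54.133 Y117.309
M5
G00 X22.367 Y23.671
M4 S776
G1 X33.145 Y40.157 F743
G1 X45.999 Y73.326
G1 X59.478 Y101.912
G1 X72.133 Y104.651
M5
G00 X0.000 Y0.000

Since the viewBox matches the mm dimensions, user units are millimetres directly. The only transform is the Y-flip y_m = 137.104 − y_svg.

Shape 1 is a rectangle drawn with `<rect>`. Its stroke #008000 means cut at S776, F743. After flipping Y the toolpath is (54.133,117.309) → (69.829,117.309) → (69.829,51.607) → (54.133,51.607) → (54.133,117.309), returning to the start.

Shape 2 is a cubic bezier drawn with `<path>`. Its stroke #008000 means cut at S776, F743. After flipping Y the toolpath is (22.367,23.671) → (33.145,40.157) → (45.999,73.326) → (59.478,101.912) → (72.133,104.651).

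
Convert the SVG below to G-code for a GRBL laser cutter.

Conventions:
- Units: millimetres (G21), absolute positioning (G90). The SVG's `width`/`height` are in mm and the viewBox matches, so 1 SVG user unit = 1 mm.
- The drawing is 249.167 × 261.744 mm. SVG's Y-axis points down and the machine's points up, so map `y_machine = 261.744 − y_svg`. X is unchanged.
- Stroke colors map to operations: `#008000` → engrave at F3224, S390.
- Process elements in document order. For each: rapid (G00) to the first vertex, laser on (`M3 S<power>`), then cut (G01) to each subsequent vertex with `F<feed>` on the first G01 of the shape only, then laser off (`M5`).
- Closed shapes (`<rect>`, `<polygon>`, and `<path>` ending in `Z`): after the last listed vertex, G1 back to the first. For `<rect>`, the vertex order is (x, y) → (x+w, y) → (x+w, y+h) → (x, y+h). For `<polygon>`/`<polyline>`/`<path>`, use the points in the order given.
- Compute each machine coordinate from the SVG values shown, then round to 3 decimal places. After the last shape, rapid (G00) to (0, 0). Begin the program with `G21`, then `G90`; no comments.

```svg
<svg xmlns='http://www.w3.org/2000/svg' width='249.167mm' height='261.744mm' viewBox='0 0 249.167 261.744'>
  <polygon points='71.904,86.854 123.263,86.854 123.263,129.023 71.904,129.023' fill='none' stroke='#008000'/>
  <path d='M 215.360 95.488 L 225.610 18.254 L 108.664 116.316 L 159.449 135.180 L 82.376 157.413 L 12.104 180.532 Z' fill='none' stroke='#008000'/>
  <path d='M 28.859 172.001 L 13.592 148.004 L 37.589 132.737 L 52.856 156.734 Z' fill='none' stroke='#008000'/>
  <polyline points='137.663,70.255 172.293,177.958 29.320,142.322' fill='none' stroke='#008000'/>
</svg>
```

1 u = 1 mm; y_m = 261.744 − y.

[1] `<polygon>` rectangle, #008000→engrave S390 F3224: (71.904,174.890) → (123.263,174.890) → (123.263,132.721) → (71.904,132.721) → (71.904,174.890) (closed)

[2] `<path>` closed polygon, #008000→engrave S390 F3224: (215.360,166.256) → (225.610,243.490) → (108.664,145.428) → (159.449,126.564) → (82.376,104.331) → (12.104,81.212) → (215.360,166.256) (closed)

[3] `<path>` regular polygon, #008000→engrave S390 F3224: (28.859,89.743) → (13.592,113.740) → (37.589,129.007) → (52.856,105.010) → (28.859,89.743) (closed)

[4] `<polyline>` open polyline, #008000→engrave S390 F3224: (137.663,191.489) → (172.293,83.786) → (29.320,119.422)

G21
G90
G00 X71.904 Y174.890
M3 S390
G01 X123.263 Y174.890 F3224
G01 X123.263 Y132.721
G01 X71.904 Y132.721
G01 X71.904 Y174.890
M5
G00 X215.360 Y166.256
M3 S390
G01 X225.610 Y243.490 F3224
G01 X108.664 Y145.428
G01 X159.449 Y126.564
G01 X82.376 Y104.331
G01 X12.104 Y81.212
G01 X215.360 Y166.256
M5
G00 X28.859 Y89.743
M3 S390
G01 X13.592 Y113.740 F3224
G01 X37.589 Y129.007
G01 X52.856 Y105.010
G01 X28.859 Y89.743
M5
G00 X137.663 Y191.489
M3 S390
G01 X172.293 Y83.786 F3224
G01 X29.320 Y119.422
M5
G00 X0.000 Y0.000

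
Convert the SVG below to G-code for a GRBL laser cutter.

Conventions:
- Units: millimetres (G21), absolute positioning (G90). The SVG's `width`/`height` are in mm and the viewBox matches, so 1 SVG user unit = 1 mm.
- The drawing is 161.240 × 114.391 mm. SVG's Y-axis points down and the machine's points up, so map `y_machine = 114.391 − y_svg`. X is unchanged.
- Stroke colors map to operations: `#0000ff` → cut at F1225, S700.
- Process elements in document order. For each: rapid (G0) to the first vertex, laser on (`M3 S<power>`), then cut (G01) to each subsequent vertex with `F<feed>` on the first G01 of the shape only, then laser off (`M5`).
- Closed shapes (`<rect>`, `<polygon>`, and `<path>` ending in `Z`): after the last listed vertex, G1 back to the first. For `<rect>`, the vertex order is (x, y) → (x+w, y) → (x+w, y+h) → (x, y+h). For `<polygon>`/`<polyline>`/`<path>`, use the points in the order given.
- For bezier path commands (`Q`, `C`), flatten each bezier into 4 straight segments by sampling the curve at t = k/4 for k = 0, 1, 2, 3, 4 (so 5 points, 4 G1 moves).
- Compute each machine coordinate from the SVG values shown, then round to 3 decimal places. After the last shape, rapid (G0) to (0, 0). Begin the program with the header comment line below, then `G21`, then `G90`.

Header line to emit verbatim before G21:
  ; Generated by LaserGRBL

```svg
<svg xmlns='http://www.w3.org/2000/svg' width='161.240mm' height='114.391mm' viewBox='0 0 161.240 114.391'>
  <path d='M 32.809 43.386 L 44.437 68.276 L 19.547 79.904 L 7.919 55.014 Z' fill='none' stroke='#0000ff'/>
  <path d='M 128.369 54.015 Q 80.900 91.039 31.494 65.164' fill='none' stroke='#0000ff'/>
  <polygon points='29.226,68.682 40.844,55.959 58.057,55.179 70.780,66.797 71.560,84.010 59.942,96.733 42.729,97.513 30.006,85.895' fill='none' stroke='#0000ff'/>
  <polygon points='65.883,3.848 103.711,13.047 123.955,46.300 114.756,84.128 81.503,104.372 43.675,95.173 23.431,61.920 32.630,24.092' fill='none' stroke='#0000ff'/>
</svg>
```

Since the viewBox matches the mm dimensions, user units are millimetres directly. The only transform is the Y-flip y_m = 114.391 − y_svg.

Shape 1 is a regular polygon drawn with `<path>`. Its stroke #0000ff means cut at S700, F1225. After flipping Y the toolpath is (32.809,71.005) → (44.437,46.115) → (19.547,34.487) → (7.919,59.377) → (32.809,71.005), returning to the start.

Shape 2 is a quadratic bezier drawn with `<path>`. Its stroke #0000ff means cut at S700, F1225. After flipping Y the toolpath is (128.369,60.376) → (104.513,45.795) → (80.416,39.077) → (56.076,40.221) → (31.494,49.227).

Shape 3 is a regular polygon drawn with `<polygon>`. Its stroke #0000ff means cut at S700, F1225. After flipping Y the toolpath is (29.226,45.709) → (40.844,58.432) → (58.057,59.212) → (70.780,47.594) → (71.560,30.381) → (59.942,17.658) → (42.729,16.878) → (30.006,28.496) → (29.226,45.709), returning to the start.

Shape 4 is a regular polygon drawn with `<polygon>`. Its stroke #0000ff means cut at S700, F1225. After flipping Y the toolpath is (65.883,110.543) → (103.711,101.344) → (123.955,68.091) → (114.756,30.263) → (81.503,10.019) → (43.675,19.218) → (23.431,52.471) → (32.630,90.299) → (65.883,110.543), returning to the start.

; Generated by LaserGRBL
G21
G90
G0 X32.809 Y71.005
M3 S700
G01 X44.437 Y46.115 F1225
G01 X19.547 Y34.487
G01 X7.919 Y59.377
G01 X32.809 Y71.005
M5
G0 X128.369 Y60.376
M3 S700
G01 X104.513 Y45.795 F1225
G01 X80.416 Y39.077
G01 X56.076 Y40.221
G01 X31.494 Y49.227
M5
G0 X29.226 Y45.709
M3 S700
G01 X40.844 Y58.432 F1225
G01 X58.057 Y59.212
G01 X70.780 Y47.594
G01 X71.560 Y30.381
G01 X59.942 Y17.658
G01 X42.729 Y16.878
G01 X30.006 Y28.496
G01 X29.226 Y45.709
M5
G0 X65.883 Y110.543
M3 S700
G01 X103.711 Y101.344 F1225
G01 X123.955 Y68.091
G01 X114.756 Y30.263
G01 X81.503 Y10.019
G01 X43.675 Y19.218
G01 X23.431 Y52.471
G01 X32.630 Y90.299
G01 X65.883 Y110.543
M5
G0 X0.000 Y0.000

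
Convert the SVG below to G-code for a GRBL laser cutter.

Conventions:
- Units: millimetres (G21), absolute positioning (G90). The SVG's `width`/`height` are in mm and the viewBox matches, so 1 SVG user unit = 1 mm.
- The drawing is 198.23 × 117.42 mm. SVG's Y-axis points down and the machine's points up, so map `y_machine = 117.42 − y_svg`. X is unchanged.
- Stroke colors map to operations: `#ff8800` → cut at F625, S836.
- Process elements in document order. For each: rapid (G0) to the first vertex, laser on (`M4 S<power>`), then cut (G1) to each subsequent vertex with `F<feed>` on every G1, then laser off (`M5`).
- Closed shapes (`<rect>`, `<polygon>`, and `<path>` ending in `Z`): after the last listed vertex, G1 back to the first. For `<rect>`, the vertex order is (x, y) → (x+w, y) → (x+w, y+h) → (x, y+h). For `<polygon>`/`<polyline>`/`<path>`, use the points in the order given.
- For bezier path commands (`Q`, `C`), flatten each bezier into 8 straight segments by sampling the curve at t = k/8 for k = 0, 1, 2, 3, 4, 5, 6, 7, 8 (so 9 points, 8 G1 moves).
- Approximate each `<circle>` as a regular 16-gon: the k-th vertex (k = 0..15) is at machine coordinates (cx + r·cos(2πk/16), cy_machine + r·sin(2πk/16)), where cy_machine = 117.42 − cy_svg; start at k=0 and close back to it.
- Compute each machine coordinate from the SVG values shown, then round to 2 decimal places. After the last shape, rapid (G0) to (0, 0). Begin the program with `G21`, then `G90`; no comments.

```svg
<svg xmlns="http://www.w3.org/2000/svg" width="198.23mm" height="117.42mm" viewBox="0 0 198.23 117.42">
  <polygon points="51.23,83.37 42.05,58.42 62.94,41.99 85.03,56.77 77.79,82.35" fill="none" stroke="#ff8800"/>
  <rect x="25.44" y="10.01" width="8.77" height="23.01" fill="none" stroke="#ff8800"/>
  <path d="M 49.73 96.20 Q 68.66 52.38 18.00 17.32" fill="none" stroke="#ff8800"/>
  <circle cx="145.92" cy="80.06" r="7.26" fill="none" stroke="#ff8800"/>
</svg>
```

1 u = 1 mm; y_m = 117.42 − y.

[1] `<polygon>` regular polygon, #ff8800→cut S836 F625: (51.23,34.05) → (42.05,59.00) → (62.94,75.43) → (85.03,60.65) → (77.79,35.07) → (51.23,34.05) (closed)

[2] `<rect>` rectangle, #ff8800→cut S836 F625: (25.44,107.41) → (34.21,107.41) → (34.21,84.40) → (25.44,84.40) → (25.44,107.41) (closed)

[3] `<path>` quadratic bezier, #ff8800→cut S836 F625: (49.73,21.22) → (53.38,32.04) → (54.85,42.58) → (54.14,52.85) → (51.26,62.85) → (46.21,72.57) → (38.98,82.02) → (29.58,91.20) → (18.00,100.10)

[4] `<circle>` circle, #ff8800→cut S836 F625: (153.18,37.36) → (152.63,40.14) → (151.05,42.49) → (148.70,44.07) → (145.92,44.62) → (143.14,44.07) → (140.79,42.49) → (139.21,40.14) → (138.66,37.36) → (139.21,34.58) → (140.79,32.23) → (143.14,30.65) → (145.92,30.10) → (148.70,30.65) → (151.05,32.23) → (152.63,34.58) → (153.18,37.36) (closed)

G21
G90
G0 X51.23 Y34.05
M4 S836
G1 X42.05 Y59.00 F625
G1 X62.94 Y75.43 F625
G1 X85.03 Y60.65 F625
G1 X77.79 Y35.07 F625
G1 X51.23 Y34.05 F625
M5
G0 X25.44 Y107.41
M4 S836
G1 X34.21 Y107.41 F625
G1 X34.21 Y84.40 F625
G1 X25.44 Y84.40 F625
G1 X25.44 Y107.41 F625
M5
G0 X49.73 Y21.22
M4 S836
G1 X53.38 Y32.04 F625
G1 X54.85 Y42.58 F625
G1 X54.14 Y52.85 F625
G1 X51.26 Y62.85 F625
G1 X46.21 Y72.57 F625
G1 X38.98 Y82.02 F625
G1 X29.58 Y91.20 F625
G1 X18.00 Y100.10 F625
M5
G0 X153.18 Y37.36
M4 S836
G1 X152.63 Y40.14 F625
G1 X151.05 Y42.49 F625
G1 X148.70 Y44.07 F625
G1 X145.92 Y44.62 F625
G1 X143.14 Y44.07 F625
G1 X140.79 Y42.49 F625
G1 X139.21 Y40.14 F625
G1 X138.66 Y37.36 F625
G1 X139.21 Y34.58 F625
G1 X140.79 Y32.23 F625
G1 X143.14 Y30.65 F625
G1 X145.92 Y30.10 F625
G1 X148.70 Y30.65 F625
G1 X151.05 Y32.23 F625
G1 X152.63 Y34.58 F625
G1 X153.18 Y37.36 F625
M5
G0 X0.00 Y0.00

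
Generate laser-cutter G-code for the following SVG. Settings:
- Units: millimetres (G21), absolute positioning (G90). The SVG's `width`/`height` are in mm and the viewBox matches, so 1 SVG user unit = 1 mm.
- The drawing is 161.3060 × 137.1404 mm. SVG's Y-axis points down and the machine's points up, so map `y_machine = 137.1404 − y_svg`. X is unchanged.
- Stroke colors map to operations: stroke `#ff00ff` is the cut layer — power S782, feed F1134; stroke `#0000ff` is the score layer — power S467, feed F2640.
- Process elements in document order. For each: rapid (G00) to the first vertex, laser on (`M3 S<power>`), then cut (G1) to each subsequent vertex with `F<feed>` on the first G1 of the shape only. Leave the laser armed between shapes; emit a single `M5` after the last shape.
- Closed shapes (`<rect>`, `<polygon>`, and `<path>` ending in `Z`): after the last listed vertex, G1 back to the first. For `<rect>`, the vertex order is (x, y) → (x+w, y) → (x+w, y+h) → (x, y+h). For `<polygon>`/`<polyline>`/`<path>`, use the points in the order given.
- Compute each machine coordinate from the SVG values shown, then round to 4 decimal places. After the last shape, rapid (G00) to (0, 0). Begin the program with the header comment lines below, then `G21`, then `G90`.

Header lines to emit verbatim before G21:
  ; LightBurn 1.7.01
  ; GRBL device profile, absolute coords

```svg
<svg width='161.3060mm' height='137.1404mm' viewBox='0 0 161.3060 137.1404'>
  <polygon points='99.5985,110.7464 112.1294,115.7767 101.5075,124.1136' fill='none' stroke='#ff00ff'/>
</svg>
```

; LightBurn 1.7.01
; GRBL device profile, absolute coords
G21
G90
G00 X99.5985 Y26.3940
M3 S782
G1 X112.1294 Y21.3637 F1134
G1 X101.5075 Y13.0268
G1 X99.5985 Y26.3940
M5
G00 X0.0000 Y0.0000

Since the viewBox matches the mm dimensions, user units are millimetres directly. The only transform is the Y-flip y_m = 137.1404 − y_svg.

Shape 1 is a regular polygon drawn with `<polygon>`. Its stroke #ff00ff means cut at S782, F1134. After flipping Y the toolpath is (99.5985,26.3940) → (112.1294,21.3637) → (101.5075,13.0268) → (99.5985,26.3940), returning to the start.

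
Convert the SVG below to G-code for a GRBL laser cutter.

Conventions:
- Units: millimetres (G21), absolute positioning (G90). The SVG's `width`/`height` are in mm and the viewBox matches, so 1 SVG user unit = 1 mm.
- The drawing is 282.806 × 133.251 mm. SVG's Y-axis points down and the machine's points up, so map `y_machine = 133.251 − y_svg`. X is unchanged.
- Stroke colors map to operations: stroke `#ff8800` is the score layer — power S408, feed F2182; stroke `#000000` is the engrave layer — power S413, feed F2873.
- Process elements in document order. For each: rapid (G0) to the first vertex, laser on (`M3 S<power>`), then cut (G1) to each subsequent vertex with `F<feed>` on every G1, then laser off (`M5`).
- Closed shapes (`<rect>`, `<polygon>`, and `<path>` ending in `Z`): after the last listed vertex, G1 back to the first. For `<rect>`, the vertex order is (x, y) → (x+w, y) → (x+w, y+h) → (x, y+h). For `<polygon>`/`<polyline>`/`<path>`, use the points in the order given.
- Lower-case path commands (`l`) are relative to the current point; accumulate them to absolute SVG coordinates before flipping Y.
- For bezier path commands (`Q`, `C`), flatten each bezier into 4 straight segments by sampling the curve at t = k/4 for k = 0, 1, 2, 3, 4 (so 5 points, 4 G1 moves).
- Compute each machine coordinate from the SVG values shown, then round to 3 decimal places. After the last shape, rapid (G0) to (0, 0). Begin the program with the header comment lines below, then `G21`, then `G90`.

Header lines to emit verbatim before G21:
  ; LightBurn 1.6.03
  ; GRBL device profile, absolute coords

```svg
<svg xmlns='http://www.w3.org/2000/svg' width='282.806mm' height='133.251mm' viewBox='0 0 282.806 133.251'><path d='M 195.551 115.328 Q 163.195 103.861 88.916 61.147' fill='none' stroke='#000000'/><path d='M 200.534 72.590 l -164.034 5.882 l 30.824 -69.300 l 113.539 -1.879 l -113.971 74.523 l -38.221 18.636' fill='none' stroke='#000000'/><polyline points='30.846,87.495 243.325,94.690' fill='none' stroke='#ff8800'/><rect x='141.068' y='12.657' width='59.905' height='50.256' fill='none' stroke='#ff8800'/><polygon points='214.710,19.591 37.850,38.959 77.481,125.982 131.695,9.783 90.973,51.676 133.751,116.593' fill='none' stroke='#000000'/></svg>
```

Since the viewBox matches the mm dimensions, user units are millimetres directly. The only transform is the Y-flip y_m = 133.251 − y_svg.

Shape 1 is a quadratic bezier drawn with `<path>`. Its stroke #000000 means engrave at S413, F2873. After flipping Y the toolpath is (195.551,17.923) → (176.753,25.609) → (152.714,37.202) → (123.435,52.700) → (88.916,72.104).

Shape 2 is a open polyline drawn with `<path>`. Its stroke #000000 means engrave at S413, F2873. After flipping Y the toolpath is (200.534,60.661) → (36.500,54.779) → (67.324,124.079) → (180.863,125.958) → (66.892,51.435) → (28.671,32.799).

Shape 3 is a line segment drawn with `<polyline>`. Its stroke #ff8800 means score at S408, F2182. After flipping Y the toolpath is (30.846,45.756) → (243.325,38.561).

Shape 4 is a rectangle drawn with `<rect>`. Its stroke #ff8800 means score at S408, F2182. After flipping Y the toolpath is (141.068,120.594) → (200.973,120.594) → (200.973,70.338) → (141.068,70.338) → (141.068,120.594), returning to the start.

Shape 5 is a closed polygon drawn with `<polygon>`. Its stroke #000000 means engrave at S413, F2873. After flipping Y the toolpath is (214.710,113.660) → (37.850,94.292) → (77.481,7.269) → (131.695,123.468) → (90.973,81.575) → (133.751,16.658) → (214.710,113.660), returning to the start.

; LightBurn 1.6.03
; GRBL device profile, absolute coords
G21
G90
G0 X195.551 Y17.923
M3 S413
G1 X176.753 Y25.609 F2873
G1 X152.714 Y37.202 F2873
G1 X123.435 Y52.700 F2873
G1 X88.916 Y72.104 F2873
M5
G0 X200.534 Y60.661
M3 S413
G1 X36.500 Y54.779 F2873
G1 X67.324 Y124.079 F2873
G1 X180.863 Y125.958 F2873
G1 X66.892 Y51.435 F2873
G1 X28.671 Y32.799 F2873
M5
G0 X30.846 Y45.756
M3 S408
G1 X243.325 Y38.561 F2182
M5
G0 X141.068 Y120.594
M3 S408
G1 X200.973 Y120.594 F2182
G1 X200.973 Y70.338 F2182
G1 X141.068 Y70.338 F2182
G1 X141.068 Y120.594 F2182
M5
G0 X214.710 Y113.660
M3 S413
G1 X37.850 Y94.292 F2873
G1 X77.481 Y7.269 F2873
G1 X131.695 Y123.468 F2873
G1 X90.973 Y81.575 F2873
G1 X133.751 Y16.658 F2873
G1 X214.710 Y113.660 F2873
M5
G0 X0.000 Y0.000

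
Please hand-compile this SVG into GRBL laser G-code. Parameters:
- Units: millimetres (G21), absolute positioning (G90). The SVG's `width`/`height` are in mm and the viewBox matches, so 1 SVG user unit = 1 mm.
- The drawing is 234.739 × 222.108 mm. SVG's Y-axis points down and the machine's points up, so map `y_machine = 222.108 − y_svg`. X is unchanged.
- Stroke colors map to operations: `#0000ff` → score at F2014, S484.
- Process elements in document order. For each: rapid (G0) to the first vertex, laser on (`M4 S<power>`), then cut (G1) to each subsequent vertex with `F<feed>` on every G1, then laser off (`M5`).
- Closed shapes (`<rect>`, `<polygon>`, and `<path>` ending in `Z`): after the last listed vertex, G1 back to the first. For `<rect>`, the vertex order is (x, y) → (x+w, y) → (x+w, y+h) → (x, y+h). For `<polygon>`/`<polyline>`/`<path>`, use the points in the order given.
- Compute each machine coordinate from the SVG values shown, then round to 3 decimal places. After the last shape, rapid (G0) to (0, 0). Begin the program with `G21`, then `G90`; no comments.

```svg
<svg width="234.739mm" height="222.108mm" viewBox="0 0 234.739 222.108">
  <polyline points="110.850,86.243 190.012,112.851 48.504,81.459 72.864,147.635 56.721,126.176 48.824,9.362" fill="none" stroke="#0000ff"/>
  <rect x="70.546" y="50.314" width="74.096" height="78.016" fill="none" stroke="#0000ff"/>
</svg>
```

G21
G90
G0 X110.850 Y135.865
M4 S484
G1 X190.012 Y109.257 F2014
G1 X48.504 Y140.649 F2014
G1 X72.864 Y74.473 F2014
G1 X56.721 Y95.932 F2014
G1 X48.824 Y212.746 F2014
M5
G0 X70.546 Y171.794
M4 S484
G1 X144.642 Y171.794 F2014
G1 X144.642 Y93.778 F2014
G1 X70.546 Y93.778 F2014
G1 X70.546 Y171.794 F2014
M5
G0 X0.000 Y0.000

viewBox `0 0 234.739 222.108` with mm width/height → 1 unit = 1 mm. Flip: y_m = 222.108 − y_svg.

**Shape 1** — `<polyline>` open polyline, stroke `#0000ff` → score (S484, F2014). Machine vertices: (110.850,135.865) → (190.012,109.257) → (48.504,140.649) → (72.864,74.473) → (56.721,95.932) → (48.824,212.746). Open path.

**Shape 2** — `<rect>` rectangle, stroke `#0000ff` → score (S484, F2014). Machine vertices: (70.546,171.794) → (144.642,171.794) → (144.642,93.778) → (70.546,93.778) → (70.546,171.794). Closed: final G1 returns to the first vertex.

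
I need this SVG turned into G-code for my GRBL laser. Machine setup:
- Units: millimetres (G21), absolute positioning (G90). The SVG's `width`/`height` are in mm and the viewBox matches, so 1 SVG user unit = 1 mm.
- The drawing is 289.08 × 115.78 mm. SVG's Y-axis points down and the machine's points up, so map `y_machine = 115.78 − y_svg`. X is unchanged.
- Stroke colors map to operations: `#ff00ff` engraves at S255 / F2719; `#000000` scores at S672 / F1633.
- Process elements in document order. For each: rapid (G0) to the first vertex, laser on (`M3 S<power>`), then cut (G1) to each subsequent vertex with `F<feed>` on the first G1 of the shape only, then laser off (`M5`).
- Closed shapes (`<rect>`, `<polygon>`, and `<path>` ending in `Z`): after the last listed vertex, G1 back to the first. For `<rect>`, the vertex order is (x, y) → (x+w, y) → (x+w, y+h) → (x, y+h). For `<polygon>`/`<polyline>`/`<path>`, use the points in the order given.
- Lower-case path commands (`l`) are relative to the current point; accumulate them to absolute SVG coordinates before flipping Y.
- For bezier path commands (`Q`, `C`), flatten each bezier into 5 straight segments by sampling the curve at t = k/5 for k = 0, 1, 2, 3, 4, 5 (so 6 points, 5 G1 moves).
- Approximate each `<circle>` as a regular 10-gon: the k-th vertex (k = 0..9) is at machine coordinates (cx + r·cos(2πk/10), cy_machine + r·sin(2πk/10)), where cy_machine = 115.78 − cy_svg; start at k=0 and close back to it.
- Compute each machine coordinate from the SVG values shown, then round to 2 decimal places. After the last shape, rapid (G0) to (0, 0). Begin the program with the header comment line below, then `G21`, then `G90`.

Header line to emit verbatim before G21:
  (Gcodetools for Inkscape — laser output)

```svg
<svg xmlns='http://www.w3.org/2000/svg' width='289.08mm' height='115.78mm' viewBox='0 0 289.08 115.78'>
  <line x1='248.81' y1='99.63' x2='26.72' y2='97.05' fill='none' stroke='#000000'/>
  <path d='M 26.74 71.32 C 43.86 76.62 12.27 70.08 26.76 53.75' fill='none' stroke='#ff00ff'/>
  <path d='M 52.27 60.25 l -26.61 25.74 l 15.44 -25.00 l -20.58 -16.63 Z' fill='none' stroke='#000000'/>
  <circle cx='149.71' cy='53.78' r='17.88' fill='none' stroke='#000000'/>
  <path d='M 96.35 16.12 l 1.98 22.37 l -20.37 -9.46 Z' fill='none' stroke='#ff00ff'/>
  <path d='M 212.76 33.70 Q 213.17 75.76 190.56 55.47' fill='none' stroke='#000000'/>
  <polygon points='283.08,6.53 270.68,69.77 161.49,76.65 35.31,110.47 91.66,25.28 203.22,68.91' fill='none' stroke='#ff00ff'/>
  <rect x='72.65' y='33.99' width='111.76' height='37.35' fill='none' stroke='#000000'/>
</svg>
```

(Gcodetools for Inkscape — laser output)
G21
G90
G0 X248.81 Y16.15
M3 S672
G1 X26.72 Y18.73 F1633
M5
G0 X26.74 Y44.46
M3 S255
G1 X31.93 Y42.68 F2719
G1 X29.97 Y43.65
G1 X25.42 Y47.26
G1 X22.84 Y53.42
G1 X26.76 Y62.03
M5
G0 X52.27 Y55.53
M3 S672
G1 X25.66 Y29.79 F1633
G1 X41.10 Y54.79
G1 X20.52 Y71.42
G1 X52.27 Y55.53
M5
G0 X167.59 Y62.00
M3 S672
G1 X164.18 Y72.51 F1633
G1 X155.24 Y79.00
G1 X144.18 Y79.00
G1 X135.24 Y72.51
G1 X131.83 Y62.00
G1 X135.24 Y51.49
G1 X144.18 Y45.00
G1 X155.24 Y45.00
G1 X164.18 Y51.49
G1 X167.59 Y62.00
M5
G0 X96.35 Y99.66
M3 S255
G1 X98.33 Y77.29 F2719
G1 X77.96 Y86.75
G1 X96.35 Y99.66
M5
G0 X212.76 Y82.08
M3 S672
G1 X212.00 Y67.75 F1633
G1 X209.40 Y58.41
G1 X204.96 Y54.05
G1 X198.68 Y54.69
G1 X190.56 Y60.31
M5
G0 X283.08 Y109.25
M3 S255
G1 X270.68 Y46.01 F2719
G1 X161.49 Y39.13
G1 X35.31 Y5.31
G1 X91.66 Y90.50
G1 X203.22 Y46.87
G1 X283.08 Y109.25
M5
G0 X72.65 Y81.79
M3 S672
G1 X184.41 Y81.79 F1633
G1 X184.41 Y44.44
G1 X72.65 Y44.44
G1 X72.65 Y81.79
M5
G0 X0.00 Y0.00

1 u = 1 mm; y_m = 115.78 − y.

[1] `<line>` line segment, #000000→score S672 F1633: (248.81,16.15) → (26.72,18.73)

[2] `<path>` cubic bezier, #ff00ff→engrave S255 F2719: (26.74,44.46) → (31.93,42.68) → (29.97,43.65) → (25.42,47.26) → (22.84,53.42) → (26.76,62.03)

[3] `<path>` closed polygon, #000000→score S672 F1633: (52.27,55.53) → (25.66,29.79) → (41.10,54.79) → (20.52,71.42) → (52.27,55.53) (closed)

[4] `<circle>` circle, #000000→score S672 F1633: (167.59,62.00) → (164.18,72.51) → (155.24,79.00) → (144.18,79.00) → (135.24,72.51) → (131.83,62.00) → (135.24,51.49) → (144.18,45.00) → (155.24,45.00) → (164.18,51.49) → (167.59,62.00) (closed)

[5] `<path>` regular polygon, #ff00ff→engrave S255 F2719: (96.35,99.66) → (98.33,77.29) → (77.96,86.75) → (96.35,99.66) (closed)

[6] `<path>` quadratic bezier, #000000→score S672 F1633: (212.76,82.08) → (212.00,67.75) → (209.40,58.41) → (204.96,54.05) → (198.68,54.69) → (190.56,60.31)

[7] `<polygon>` closed polygon, #ff00ff→engrave S255 F2719: (283.08,109.25) → (270.68,46.01) → (161.49,39.13) → (35.31,5.31) → (91.66,90.50) → (203.22,46.87) → (283.08,109.25) (closed)

[8] `<rect>` rectangle, #000000→score S672 F1633: (72.65,81.79) → (184.41,81.79) → (184.41,44.44) → (72.65,44.44) → (72.65,81.79) (closed)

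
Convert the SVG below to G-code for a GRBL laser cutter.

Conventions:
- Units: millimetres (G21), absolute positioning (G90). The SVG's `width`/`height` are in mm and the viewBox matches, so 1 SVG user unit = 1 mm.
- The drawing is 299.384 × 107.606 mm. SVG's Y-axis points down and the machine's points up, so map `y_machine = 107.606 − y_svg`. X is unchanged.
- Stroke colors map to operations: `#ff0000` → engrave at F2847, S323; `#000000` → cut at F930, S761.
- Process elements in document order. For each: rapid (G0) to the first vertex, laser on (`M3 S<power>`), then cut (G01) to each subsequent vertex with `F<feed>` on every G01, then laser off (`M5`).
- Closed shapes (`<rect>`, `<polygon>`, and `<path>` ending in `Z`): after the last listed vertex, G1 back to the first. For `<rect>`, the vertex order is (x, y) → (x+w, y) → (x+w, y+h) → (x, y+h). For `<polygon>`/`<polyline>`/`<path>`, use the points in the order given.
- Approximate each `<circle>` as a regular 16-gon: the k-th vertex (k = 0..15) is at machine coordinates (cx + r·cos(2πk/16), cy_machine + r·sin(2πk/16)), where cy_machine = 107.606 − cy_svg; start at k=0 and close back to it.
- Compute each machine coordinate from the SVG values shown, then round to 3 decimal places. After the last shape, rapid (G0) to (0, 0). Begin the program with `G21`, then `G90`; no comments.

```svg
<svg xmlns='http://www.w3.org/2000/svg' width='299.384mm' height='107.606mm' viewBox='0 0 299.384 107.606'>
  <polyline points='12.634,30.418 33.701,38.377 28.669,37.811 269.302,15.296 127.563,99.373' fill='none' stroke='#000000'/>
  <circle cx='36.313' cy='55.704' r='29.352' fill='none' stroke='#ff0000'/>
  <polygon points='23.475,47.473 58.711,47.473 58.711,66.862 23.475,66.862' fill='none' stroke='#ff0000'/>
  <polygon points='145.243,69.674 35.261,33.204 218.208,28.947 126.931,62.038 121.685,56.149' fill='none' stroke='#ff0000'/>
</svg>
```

G21
G90
G0 X12.634 Y77.188
M3 S761
G01 X33.701 Y69.229 F930
G01 X28.669 Y69.795 F930
G01 X269.302 Y92.310 F930
G01 X127.563 Y8.233 F930
M5
G0 X65.665 Y51.902
M3 S323
G01 X63.431 Y63.135 F2847
G01 X57.068 Y72.657 F2847
G01 X47.546 Y79.020 F2847
G01 X36.313 Y81.254 F2847
G01 X25.080 Y79.020 F2847
G01 X15.558 Y72.657 F2847
G01 X9.195 Y63.135 F2847
G01 X6.961 Y51.902 F2847
G01 X9.195 Y40.669 F2847
G01 X15.558 Y31.147 F2847
G01 X25.080 Y24.784 F2847
G01 X36.313 Y22.550 F2847
G01 X47.546 Y24.784 F2847
G01 X57.068 Y31.147 F2847
G01 X63.431 Y40.669 F2847
G01 X65.665 Y51.902 F2847
M5
G0 X23.475 Y60.133
M3 S323
G01 X58.711 Y60.133 F2847
G01 X58.711 Y40.744 F2847
G01 X23.475 Y40.744 F2847
G01 X23.475 Y60.133 F2847
M5
G0 X145.243 Y37.932
M3 S323
G01 X35.261 Y74.402 F2847
G01 X218.208 Y78.659 F2847
G01 X126.931 Y45.568 F2847
G01 X121.685 Y51.457 F2847
G01 X145.243 Y37.932 F2847
M5
G0 X0.000 Y0.000

viewBox `0 0 299.384 107.606` with mm width/height → 1 unit = 1 mm. Flip: y_m = 107.606 − y_svg.

**Shape 1** — `<polyline>` open polyline, stroke `#000000` → cut (S761, F930). Machine vertices: (12.634,77.188) → (33.701,69.229) → (28.669,69.795) → (269.302,92.310) → (127.563,8.233). Open path.

**Shape 2** — `<circle>` circle, stroke `#ff0000` → engrave (S323, F2847). Machine vertices: (65.665,51.902) → (63.431,63.135) → (57.068,72.657) → (47.546,79.020) → (36.313,81.254) → (25.080,79.020) → (15.558,72.657) → (9.195,63.135) → (6.961,51.902) → (9.195,40.669) → (15.558,31.147) → (25.080,24.784) → (36.313,22.550) → (47.546,24.784) → (57.068,31.147) → (63.431,40.669) → (65.665,51.902). Closed: final G1 returns to the first vertex.

**Shape 3** — `<polygon>` rectangle, stroke `#ff0000` → engrave (S323, F2847). Machine vertices: (23.475,60.133) → (58.711,60.133) → (58.711,40.744) → (23.475,40.744) → (23.475,60.133). Closed: final G1 returns to the first vertex.

**Shape 4** — `<polygon>` closed polygon, stroke `#ff0000` → engrave (S323, F2847). Machine vertices: (145.243,37.932) → (35.261,74.402) → (218.208,78.659) → (126.931,45.568) → (121.685,51.457) → (145.243,37.932). Closed: final G1 returns to the first vertex.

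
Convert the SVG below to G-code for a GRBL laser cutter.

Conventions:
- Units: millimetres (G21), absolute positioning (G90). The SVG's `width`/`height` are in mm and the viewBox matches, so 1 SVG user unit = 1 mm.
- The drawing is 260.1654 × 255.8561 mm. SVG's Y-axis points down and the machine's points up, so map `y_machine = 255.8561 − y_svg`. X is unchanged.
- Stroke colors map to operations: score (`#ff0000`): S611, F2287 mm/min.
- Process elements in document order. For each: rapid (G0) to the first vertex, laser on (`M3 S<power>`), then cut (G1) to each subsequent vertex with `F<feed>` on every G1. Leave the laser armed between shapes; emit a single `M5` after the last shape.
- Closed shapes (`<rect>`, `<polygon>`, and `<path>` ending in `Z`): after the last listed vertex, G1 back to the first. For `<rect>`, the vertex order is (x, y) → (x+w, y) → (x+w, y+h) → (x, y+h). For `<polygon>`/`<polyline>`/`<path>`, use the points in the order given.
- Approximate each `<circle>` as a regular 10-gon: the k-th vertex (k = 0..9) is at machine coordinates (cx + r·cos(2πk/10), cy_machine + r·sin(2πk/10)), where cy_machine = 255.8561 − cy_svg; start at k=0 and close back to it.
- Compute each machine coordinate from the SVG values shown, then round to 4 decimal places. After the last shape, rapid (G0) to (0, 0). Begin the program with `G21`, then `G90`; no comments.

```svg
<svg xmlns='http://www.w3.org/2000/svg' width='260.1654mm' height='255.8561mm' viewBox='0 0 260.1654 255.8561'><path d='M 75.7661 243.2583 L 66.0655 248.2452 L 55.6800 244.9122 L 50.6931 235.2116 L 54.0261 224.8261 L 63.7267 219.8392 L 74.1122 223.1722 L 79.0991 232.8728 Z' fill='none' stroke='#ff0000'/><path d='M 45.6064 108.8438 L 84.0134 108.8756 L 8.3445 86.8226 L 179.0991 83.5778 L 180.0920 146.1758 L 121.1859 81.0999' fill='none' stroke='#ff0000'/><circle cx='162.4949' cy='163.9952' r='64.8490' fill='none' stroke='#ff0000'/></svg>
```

G21
G90
G0 X75.7661 Y12.5978
M3 S611
G1 X66.0655 Y7.6109 F2287
G1 X55.6800 Y10.9439 F2287
G1 X50.6931 Y20.6445 F2287
G1 X54.0261 Y31.0300 F2287
G1 X63.7267 Y36.0169 F2287
G1 X74.1122 Y32.6839 F2287
G1 X79.0991 Y22.9833 F2287
G1 X75.7661 Y12.5978 F2287
G0 X45.6064 Y147.0123
M3 S611
G1 X84.0134 Y146.9805 F2287
G1 X8.3445 Y169.0335 F2287
G1 X179.0991 Y172.2783 F2287
G1 X180.0920 Y109.6803 F2287
G1 X121.1859 Y174.7562 F2287
G0 X227.3439 Y91.8609
M3 S611
G1 X214.9588 Y129.9782 F2287
G1 X182.5343 Y153.5360 F2287
G1 X142.4555 Y153.5360 F2287
G1 X110.0310 Y129.9782 F2287
G1 X97.6459 Y91.8609 F2287
G1 X110.0310 Y53.7436 F2287
G1 X142.4555 Y30.1858 F2287
G1 X182.5343 Y30.1858 F2287
G1 X214.9588 Y53.7436 F2287
G1 X227.3439 Y91.8609 F2287
M5
G0 X0.0000 Y0.0000

1 u = 1 mm; y_m = 255.8561 − y.

[1] `<path>` regular polygon, #ff0000→score S611 F2287: (75.7661,12.5978) → (66.0655,7.6109) → (55.6800,10.9439) → (50.6931,20.6445) → (54.0261,31.0300) → (63.7267,36.0169) → (74.1122,32.6839) → (79.0991,22.9833) → (75.7661,12.5978) (closed)

[2] `<path>` open polyline, #ff0000→score S611 F2287: (45.6064,147.0123) → (84.0134,146.9805) → (8.3445,169.0335) → (179.0991,172.2783) → (180.0920,109.6803) → (121.1859,174.7562)

[3] `<circle>` circle, #ff0000→score S611 F2287: (227.3439,91.8609) → (214.9588,129.9782) → (182.5343,153.5360) → (142.4555,153.5360) → (110.0310,129.9782) → (97.6459,91.8609) → (110.0310,53.7436) → (142.4555,30.1858) → (182.5343,30.1858) → (214.9588,53.7436) → (227.3439,91.8609) (closed)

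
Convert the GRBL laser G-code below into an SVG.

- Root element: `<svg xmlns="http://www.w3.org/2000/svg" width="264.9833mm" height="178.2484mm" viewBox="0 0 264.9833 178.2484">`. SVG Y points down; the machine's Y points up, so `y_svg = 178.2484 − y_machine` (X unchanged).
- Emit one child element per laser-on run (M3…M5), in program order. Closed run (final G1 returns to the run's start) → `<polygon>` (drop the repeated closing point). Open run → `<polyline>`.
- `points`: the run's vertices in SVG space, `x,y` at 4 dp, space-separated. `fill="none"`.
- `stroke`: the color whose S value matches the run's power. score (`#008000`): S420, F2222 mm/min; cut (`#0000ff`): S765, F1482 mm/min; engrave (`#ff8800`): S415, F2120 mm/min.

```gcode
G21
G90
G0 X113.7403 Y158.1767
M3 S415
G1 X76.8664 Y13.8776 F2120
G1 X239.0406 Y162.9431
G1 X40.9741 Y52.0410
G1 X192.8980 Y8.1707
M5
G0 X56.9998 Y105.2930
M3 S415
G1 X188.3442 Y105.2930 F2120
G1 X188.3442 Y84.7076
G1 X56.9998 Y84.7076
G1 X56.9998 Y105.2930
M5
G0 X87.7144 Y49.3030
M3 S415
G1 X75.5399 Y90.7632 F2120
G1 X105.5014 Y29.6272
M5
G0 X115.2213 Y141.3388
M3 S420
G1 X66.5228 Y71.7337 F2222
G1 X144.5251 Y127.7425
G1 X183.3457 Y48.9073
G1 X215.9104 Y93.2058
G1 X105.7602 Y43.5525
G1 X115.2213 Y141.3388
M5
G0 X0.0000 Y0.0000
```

y_svg = 178.2484 − y_m.

[1] S415→`#ff8800` (engrave); open run; points: 113.7403,20.0717 76.8664,164.3708 239.0406,15.3053 40.9741,126.2074 192.8980,170.0777

[2] S415→`#ff8800` (engrave); closed run; points: 56.9998,72.9554 188.3442,72.9554 188.3442,93.5408 56.9998,93.5408

[3] S415→`#ff8800` (engrave); open run; points: 87.7144,128.9454 75.5399,87.4852 105.5014,148.6212

[4] S420→`#008000` (score); closed run; points: 115.2213,36.9096 66.5228,106.5147 144.5251,50.5059 183.3457,129.3411 215.9104,85.0426 105.7602,134.6959

<svg xmlns="http://www.w3.org/2000/svg" width="264.9833mm" height="178.2484mm" viewBox="0 0 264.9833 178.2484">
  <polyline points="113.7403,20.0717 76.8664,164.3708 239.0406,15.3053 40.9741,126.2074 192.8980,170.0777" fill="none" stroke="#ff8800"/>
  <polygon points="56.9998,72.9554 188.3442,72.9554 188.3442,93.5408 56.9998,93.5408" fill="none" stroke="#ff8800"/>
  <polyline points="87.7144,128.9454 75.5399,87.4852 105.5014,148.6212" fill="none" stroke="#ff8800"/>
  <polygon points="115.2213,36.9096 66.5228,106.5147 144.5251,50.5059 183.3457,129.3411 215.9104,85.0426 105.7602,134.6959" fill="none" stroke="#008000"/>
</svg>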